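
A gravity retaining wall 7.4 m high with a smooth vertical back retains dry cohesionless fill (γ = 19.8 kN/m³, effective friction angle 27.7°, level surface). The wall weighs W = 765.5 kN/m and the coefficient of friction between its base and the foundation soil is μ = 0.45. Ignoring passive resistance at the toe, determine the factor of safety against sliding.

K_a = tan²(45° − 27.7°/2) = 0.3653.
P_a = ½K_aγH² = 0.5×0.3653×19.8×7.4² = 198.1 kN/m, acting at H/3 = 2.467 m above the base.
FS_sliding = μW / P_a = 0.45×765.5 / 198.1 = 1.739.

1.74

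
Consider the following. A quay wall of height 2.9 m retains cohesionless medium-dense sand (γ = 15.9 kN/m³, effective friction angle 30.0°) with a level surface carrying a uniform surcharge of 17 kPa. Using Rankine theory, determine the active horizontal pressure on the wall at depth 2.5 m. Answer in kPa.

K_a = (1 − sin φ)/(1 + sin φ) = 0.3333.
σ_v = γz + q = 15.9 × 2.5 + 17 = 56.75 kPa.
σ_h = K_a σ_v = 0.3333 × 56.75 = 18.92 kPa.

18.9 kPa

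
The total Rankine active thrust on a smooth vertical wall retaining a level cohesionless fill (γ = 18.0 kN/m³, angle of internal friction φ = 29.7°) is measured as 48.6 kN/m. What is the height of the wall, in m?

4.00 m

K_a = 0.3374. P_a = ½ K_a γ H² ⇒ H = √(2P_a/(K_a γ)).
H = √(2×48.6/(0.3374×18.0)) = 4.001 m.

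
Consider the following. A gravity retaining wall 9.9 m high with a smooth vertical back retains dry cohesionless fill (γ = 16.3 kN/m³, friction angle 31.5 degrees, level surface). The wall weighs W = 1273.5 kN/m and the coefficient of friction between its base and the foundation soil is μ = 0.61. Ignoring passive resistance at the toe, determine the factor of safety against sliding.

3.10

K_a = tan²(45° − 31.5°/2) = 0.3136.
P_a = ½K_aγH² = 0.5×0.3136×16.3×9.9² = 250.5 kN/m, acting at H/3 = 3.300 m above the base.
FS_sliding = μW / P_a = 0.61×1273.5 / 250.5 = 3.101.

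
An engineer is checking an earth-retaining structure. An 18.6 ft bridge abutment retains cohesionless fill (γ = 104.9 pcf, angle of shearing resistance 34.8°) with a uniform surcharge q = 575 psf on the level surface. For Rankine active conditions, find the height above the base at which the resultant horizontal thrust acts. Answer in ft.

K_a = 0.2733.
Triangular part P₁ = ½K_aγH² = 4959 at H/3 = 6.200 ft; rectangular part P₂ = K_a q H = 2923 at H/2 = 9.300 ft.
ȳ = (P₁·6.200 + P₂·9.300)/(P₁+P₂) = 7.350 ft.

7.35 ft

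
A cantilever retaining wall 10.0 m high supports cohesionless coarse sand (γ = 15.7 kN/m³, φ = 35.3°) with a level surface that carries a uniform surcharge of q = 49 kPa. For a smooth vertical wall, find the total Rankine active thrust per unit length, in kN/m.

K_a = tan²(45° − φ/2) = 0.2675.
Soil triangle: ½ K_a γ H² = 0.5×0.2675×15.7×10.0² = 210.0 kN/m.
Surcharge rectangle: K_a q H = 0.2675×49×10.0 = 131.1 kN/m.
Total = 210.0 + 131.1 = 341.1 kN/m.

341 kN/m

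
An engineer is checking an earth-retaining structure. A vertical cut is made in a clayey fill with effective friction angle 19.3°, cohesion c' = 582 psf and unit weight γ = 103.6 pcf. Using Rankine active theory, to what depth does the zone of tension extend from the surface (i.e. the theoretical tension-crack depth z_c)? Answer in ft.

K_a = tan²(45° − 19.3°/2) = 0.5032; √K_a = 0.7094.
The active pressure is zero where K_a γ z = 2c√K_a, so z_c = 2c/(γ√K_a) = 2×582/(103.6×0.7094) = 15.84 ft.

15.8 ft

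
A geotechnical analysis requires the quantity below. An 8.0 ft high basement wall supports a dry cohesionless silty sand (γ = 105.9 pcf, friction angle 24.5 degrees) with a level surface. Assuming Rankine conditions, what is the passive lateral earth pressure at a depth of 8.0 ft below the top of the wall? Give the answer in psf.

K_p = (1 + sin φ)/(1 − sin φ) = 2.417.
σ_h = K_p γ z = 2.417 × 105.9 × 8.0 = 2048 psf.

2050 psf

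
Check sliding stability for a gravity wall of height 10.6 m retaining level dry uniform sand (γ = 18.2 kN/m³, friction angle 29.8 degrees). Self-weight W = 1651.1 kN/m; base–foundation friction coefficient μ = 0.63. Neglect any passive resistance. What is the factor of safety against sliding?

3.03

K_a = tan²(45° − 29.8°/2) = 0.3360.
P_a = ½K_aγH² = 0.5×0.3360×18.2×10.6² = 343.6 kN/m, acting at H/3 = 3.533 m above the base.
FS_sliding = μW / P_a = 0.63×1651.1 / 343.6 = 3.028.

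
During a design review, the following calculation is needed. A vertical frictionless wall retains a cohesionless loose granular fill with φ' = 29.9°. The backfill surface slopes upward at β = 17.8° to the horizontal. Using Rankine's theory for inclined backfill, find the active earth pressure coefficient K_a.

0.395

K_a = cos β · (cos β − √(cos²β − cos²φ)) / (cos β + √(cos²β − cos²φ)).
cos β = 0.9521, cos φ = 0.8669, √(cos²β − cos²φ) = 0.3938.
K_a = 0.9521 × (0.9521 − 0.3938)/(0.9521 + 0.3938) = 0.3950.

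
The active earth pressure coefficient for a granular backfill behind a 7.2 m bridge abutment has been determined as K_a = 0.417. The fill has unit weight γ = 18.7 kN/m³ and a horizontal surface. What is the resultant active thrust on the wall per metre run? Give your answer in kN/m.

202 kN/m

P = ½ K_a γ H² = 0.5 × 0.417 × 18.7 × 7.2² = 202.1 kN/m.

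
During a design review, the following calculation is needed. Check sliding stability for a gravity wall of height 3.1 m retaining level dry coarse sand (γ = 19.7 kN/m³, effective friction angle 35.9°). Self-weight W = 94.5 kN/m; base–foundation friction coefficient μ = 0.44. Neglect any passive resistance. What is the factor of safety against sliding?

1.68

K_a = tan²(45° − 35.9°/2) = 0.2607.
P_a = ½K_aγH² = 0.5×0.2607×19.7×3.1² = 24.68 kN/m, acting at H/3 = 1.033 m above the base.
FS_sliding = μW / P_a = 0.44×94.5 / 24.68 = 1.685.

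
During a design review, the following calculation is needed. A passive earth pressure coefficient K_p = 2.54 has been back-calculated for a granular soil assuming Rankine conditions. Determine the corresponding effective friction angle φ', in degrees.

25.8°

K_p = (1+sin φ)/(1−sin φ) ⇒ sin φ = (K_p − 1)/(K_p + 1) = 0.4350.
φ = arcsin(0.4350) = 25.79°.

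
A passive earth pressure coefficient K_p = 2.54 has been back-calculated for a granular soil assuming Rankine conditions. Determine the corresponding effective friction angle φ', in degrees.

K_p = (1+sin φ)/(1−sin φ) ⇒ sin φ = (K_p − 1)/(K_p + 1) = 0.4350.
φ = arcsin(0.4350) = 25.79°.

25.8°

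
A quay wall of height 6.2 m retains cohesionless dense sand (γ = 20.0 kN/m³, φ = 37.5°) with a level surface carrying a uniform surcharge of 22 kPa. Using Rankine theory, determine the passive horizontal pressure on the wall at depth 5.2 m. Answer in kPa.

K_p = (1 + sin φ)/(1 − sin φ) = 4.112.
σ_v = γz + q = 20.0 × 5.2 + 22 = 126.0 kPa.
σ_h = K_p σ_v = 4.112 × 126.0 = 518.1 kPa.

518 kPa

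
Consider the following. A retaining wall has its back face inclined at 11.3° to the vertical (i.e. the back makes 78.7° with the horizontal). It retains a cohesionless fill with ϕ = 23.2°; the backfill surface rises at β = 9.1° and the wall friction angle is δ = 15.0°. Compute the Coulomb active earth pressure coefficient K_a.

0.559

K_a = sin²(α+φ) / [sin²α · sin(α−δ) · (1 + √{sin(φ+δ)sin(φ−β) / (sin(α−δ)sin(α+β))})²].
With α = 78.7°, φ = 23.2°, δ = 15.0°, β = 9.1°: K_a = 0.5586.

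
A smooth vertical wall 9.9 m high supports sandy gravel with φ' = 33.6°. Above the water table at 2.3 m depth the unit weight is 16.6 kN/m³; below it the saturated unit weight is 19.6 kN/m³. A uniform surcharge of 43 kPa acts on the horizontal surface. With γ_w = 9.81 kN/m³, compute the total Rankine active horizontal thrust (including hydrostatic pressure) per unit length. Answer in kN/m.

K_a = tan²(45° − φ/2) = 0.2875.
γ' = 19.6 − 9.81 = 9.790 kN/m³. h₂ = H − d_w = 7.6 m.
σ'_h: at surface K_a·q = 12.36; at WT K_a(q+γd_w) = 23.34; at base K_a(q+γd_w+γ'h₂) = 44.73 kPa.
P₁ = ½(12.36+23.34)×2.3 = 41.06; P₂ = ½(23.34+44.73)×7.6 = 258.7; P_w = ½γ_w h₂² = 283.3.
Total = 41.06+258.7+283.3 = 583.0 kN/m.

583 kN/m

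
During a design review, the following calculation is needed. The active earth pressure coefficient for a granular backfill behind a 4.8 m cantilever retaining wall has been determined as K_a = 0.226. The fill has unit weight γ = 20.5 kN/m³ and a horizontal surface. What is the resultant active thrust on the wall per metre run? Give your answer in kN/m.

P = ½ K_a γ H² = 0.5 × 0.226 × 20.5 × 4.8² = 53.37 kN/m.

53.4 kN/m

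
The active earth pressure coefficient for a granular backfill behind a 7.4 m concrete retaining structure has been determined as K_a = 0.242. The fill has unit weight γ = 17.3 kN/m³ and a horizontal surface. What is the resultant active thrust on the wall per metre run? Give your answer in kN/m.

115 kN/m

P = ½ K_a γ H² = 0.5 × 0.242 × 17.3 × 7.4² = 114.6 kN/m.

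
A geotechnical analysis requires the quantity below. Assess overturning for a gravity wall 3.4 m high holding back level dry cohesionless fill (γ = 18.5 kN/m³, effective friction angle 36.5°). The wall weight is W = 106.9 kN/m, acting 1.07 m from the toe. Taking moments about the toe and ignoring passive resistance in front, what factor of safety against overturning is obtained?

3.72

K_a = tan²(45° − 36.5°/2) = 0.2541.
P_a = ½K_aγH² = 0.5×0.2541×18.5×3.4² = 27.17 kN/m, acting at H/3 = 1.133 m above the base.
Overturning moment M_o = P_a × H/3 = 27.17 × 1.133 = 30.79.
Resisting moment M_r = W × 1.07 = 106.9 × 1.07 = 114.4.
FS_overturning = M_r/M_o = 114.4/30.79 = 3.715.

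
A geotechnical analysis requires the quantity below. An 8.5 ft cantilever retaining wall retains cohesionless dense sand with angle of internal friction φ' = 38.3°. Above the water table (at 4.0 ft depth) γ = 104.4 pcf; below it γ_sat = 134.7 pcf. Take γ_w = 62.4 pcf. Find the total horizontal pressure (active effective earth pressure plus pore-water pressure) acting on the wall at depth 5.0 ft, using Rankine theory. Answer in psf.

K_a = (1 − sin φ)/(1 + sin φ) = 0.2347.
γ' = 134.7 − 62.4 = 72.30 pcf.
Effective vertical stress at 5.0 ft: σ'_v = 104.4×4.0 + 72.30×1.00 = 489.9 psf.
σ'_h = K_a σ'_v = 0.2347 × 489.9 = 115.0 psf; u = γ_w × 1.00 = 62.40 psf.
Total σ_h = 115.0 + 62.40 = 177.4 psf.

177 psf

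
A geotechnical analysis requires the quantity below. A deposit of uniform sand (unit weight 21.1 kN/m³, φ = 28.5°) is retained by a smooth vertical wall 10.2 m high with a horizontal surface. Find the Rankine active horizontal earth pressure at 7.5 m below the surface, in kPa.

56.0 kPa

K_a = (1 − sin φ)/(1 + sin φ) = 0.3540.
σ_h = K_a γ z = 0.3540 × 21.1 × 7.5 = 56.01 kPa.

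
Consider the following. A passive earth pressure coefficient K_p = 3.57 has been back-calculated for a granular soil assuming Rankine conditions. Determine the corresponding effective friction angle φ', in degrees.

K_p = (1+sin φ)/(1−sin φ) ⇒ sin φ = (K_p − 1)/(K_p + 1) = 0.5624.
φ = arcsin(0.5624) = 34.22°.

34.2°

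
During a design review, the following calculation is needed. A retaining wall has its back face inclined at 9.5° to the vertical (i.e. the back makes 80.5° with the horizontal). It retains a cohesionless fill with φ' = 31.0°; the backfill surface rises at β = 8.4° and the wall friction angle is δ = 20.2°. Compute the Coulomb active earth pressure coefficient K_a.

0.407

K_a = sin²(α+φ) / [sin²α · sin(α−δ) · (1 + √{sin(φ+δ)sin(φ−β) / (sin(α−δ)sin(α+β))})²].
With α = 80.5°, φ = 31.0°, δ = 20.2°, β = 8.4°: K_a = 0.4067.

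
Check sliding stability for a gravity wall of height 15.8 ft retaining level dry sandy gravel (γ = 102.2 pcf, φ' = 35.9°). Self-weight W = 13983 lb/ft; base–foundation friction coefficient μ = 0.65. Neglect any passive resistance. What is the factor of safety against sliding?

2.73

K_a = tan²(45° − 35.9°/2) = 0.2607.
P_a = ½K_aγH² = 0.5×0.2607×102.2×15.8² = 3326 lb/ft, acting at H/3 = 5.267 ft above the base.
FS_sliding = μW / P_a = 0.65×13983 / 3326 = 2.733.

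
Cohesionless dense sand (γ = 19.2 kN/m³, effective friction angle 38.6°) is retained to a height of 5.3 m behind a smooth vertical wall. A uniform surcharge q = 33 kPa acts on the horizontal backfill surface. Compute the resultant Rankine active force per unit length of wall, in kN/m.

103 kN/m

K_a = tan²(45° − φ/2) = 0.2316.
Soil triangle: ½ K_a γ H² = 0.5×0.2316×19.2×5.3² = 62.46 kN/m.
Surcharge rectangle: K_a q H = 0.2316×33×5.3 = 40.51 kN/m.
Total = 62.46 + 40.51 = 103.0 kN/m.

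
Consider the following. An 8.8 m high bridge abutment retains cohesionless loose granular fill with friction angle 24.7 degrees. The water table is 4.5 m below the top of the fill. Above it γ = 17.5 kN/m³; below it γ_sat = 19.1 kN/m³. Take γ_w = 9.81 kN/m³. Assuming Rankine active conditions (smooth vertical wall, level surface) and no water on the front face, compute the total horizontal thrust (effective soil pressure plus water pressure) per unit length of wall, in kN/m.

338 kN/m

K_a = tan²(45° − φ/2) = 0.4106.
γ' = 19.1 − 9.81 = 9.290 kN/m³. Depth below WT = 4.3 m.
σ'_h at WT = K_a γ d_w = 32.33 kPa; at base = 32.33 + K_a γ' × 4.3 = 48.73 kPa.
P₁ (0–4.5 m) = ½×32.33×4.5 = 72.75. P₂ (4.5–8.8 m) = ½(32.33+48.73)×4.3 = 174.3.
P_w = ½ γ_w h₂² = 0.5×9.81×4.3² = 90.69. Total = 72.75+174.3+90.69 = 337.7 kN/m.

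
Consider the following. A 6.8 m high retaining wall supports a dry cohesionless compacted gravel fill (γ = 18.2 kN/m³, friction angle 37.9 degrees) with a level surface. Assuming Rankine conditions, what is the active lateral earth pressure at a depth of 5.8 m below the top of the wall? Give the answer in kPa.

25.2 kPa

K_a = (1 − sin φ)/(1 + sin φ) = 0.2389.
σ_h = K_a γ z = 0.2389 × 18.2 × 5.8 = 25.22 kPa.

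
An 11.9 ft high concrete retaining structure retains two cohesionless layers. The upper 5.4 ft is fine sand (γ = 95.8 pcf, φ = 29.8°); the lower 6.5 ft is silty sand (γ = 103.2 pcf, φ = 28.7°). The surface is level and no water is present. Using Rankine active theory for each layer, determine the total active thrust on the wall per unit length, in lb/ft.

K_a1 = tan²(45°−29.8°/2) = 0.3360; K_a2 = tan²(45°−28.7°/2) = 0.3511.
Layer 1: σ at base = K_a1 γ₁ h₁ = 173.8 psf; P₁ = ½×173.8×5.4 = 469.4.
Layer 2: σ_v at top = γ₁h₁ = 517.3; σ_h top = K_a2×517.3 = 181.7; σ_h base = K_a2×(517.3+103.2×6.5) = 417.2.
P₂ = ½(181.7+417.2)×6.5 = 1946. Total P_a = 469.4+1946 = 2416 lb/ft.

2420 lb/ft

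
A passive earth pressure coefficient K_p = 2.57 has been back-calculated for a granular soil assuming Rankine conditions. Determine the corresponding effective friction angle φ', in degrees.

26.1°

K_p = (1+sin φ)/(1−sin φ) ⇒ sin φ = (K_p − 1)/(K_p + 1) = 0.4398.
φ = arcsin(0.4398) = 26.09°.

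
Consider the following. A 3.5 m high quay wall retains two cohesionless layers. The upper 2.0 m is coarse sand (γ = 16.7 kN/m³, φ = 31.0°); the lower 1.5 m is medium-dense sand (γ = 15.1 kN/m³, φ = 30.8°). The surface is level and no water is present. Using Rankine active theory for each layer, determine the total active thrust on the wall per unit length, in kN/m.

32.3 kN/m

K_a1 = tan²(45°−31.0°/2) = 0.3201; K_a2 = tan²(45°−30.8°/2) = 0.3227.
Layer 1: σ at base = K_a1 γ₁ h₁ = 10.69 kPa; P₁ = ½×10.69×2.0 = 10.69.
Layer 2: σ_v at top = γ₁h₁ = 33.40; σ_h top = K_a2×33.40 = 10.78; σ_h base = K_a2×(33.40+15.1×1.5) = 18.09.
P₂ = ½(10.78+18.09)×1.5 = 21.65. Total P_a = 10.69+21.65 = 32.34 kN/m.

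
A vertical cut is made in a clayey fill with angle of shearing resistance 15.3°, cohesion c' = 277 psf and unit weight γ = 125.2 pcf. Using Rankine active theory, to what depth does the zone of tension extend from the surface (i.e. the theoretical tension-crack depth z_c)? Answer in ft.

K_a = tan²(45° − 15.3°/2) = 0.5824; √K_a = 0.7632.
The active pressure is zero where K_a γ z = 2c√K_a, so z_c = 2c/(γ√K_a) = 2×277/(125.2×0.7632) = 5.798 ft.

5.80 ft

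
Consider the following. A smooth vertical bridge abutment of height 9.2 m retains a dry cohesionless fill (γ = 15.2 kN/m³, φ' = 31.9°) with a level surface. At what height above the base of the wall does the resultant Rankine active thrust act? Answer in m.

3.07 m

K_a = 0.3085.
The pressure distribution is triangular, so the resultant acts at H/3 above the base = 9.2/3 = 3.067 m.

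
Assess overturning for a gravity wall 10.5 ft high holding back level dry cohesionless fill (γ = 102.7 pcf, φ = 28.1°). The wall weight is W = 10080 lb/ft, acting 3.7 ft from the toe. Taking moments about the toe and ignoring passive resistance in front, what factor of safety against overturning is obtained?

K_a = tan²(45° − 28.1°/2) = 0.3596.
P_a = ½K_aγH² = 0.5×0.3596×102.7×10.5² = 2036 lb/ft, acting at H/3 = 3.500 ft above the base.
Overturning moment M_o = P_a × H/3 = 2036 × 3.500 = 7126.
Resisting moment M_r = W × 3.7 = 10080 × 3.7 = 37300.
FS_overturning = M_r/M_o = 37300/7126 = 5.234.

5.23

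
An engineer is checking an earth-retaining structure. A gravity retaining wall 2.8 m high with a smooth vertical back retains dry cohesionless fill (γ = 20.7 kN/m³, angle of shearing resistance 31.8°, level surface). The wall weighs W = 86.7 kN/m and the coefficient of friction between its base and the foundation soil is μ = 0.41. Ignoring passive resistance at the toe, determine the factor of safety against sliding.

1.41

K_a = tan²(45° − 31.8°/2) = 0.3098.
P_a = ½K_aγH² = 0.5×0.3098×20.7×2.8² = 25.14 kN/m, acting at H/3 = 0.9333 m above the base.
FS_sliding = μW / P_a = 0.41×86.7 / 25.14 = 1.414.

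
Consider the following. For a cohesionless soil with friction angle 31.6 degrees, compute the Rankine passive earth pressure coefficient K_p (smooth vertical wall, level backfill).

K_p = (1 + sin φ)/(1 − sin φ) = tan²(45° + 31.6°/2) = 3.202.

3.20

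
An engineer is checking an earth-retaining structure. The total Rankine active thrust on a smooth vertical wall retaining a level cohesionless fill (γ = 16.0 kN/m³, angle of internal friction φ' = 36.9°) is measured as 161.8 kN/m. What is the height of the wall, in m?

9.00 m

K_a = 0.2497. P_a = ½ K_a γ H² ⇒ H = √(2P_a/(K_a γ)).
H = √(2×161.8/(0.2497×16.0)) = 9.000 m.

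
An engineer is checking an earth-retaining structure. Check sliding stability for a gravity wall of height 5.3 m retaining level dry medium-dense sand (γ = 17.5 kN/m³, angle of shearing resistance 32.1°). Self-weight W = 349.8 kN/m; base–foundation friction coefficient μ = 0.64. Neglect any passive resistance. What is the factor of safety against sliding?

K_a = tan²(45° − 32.1°/2) = 0.3060.
P_a = ½K_aγH² = 0.5×0.3060×17.5×5.3² = 75.21 kN/m, acting at H/3 = 1.767 m above the base.
FS_sliding = μW / P_a = 0.64×349.8 / 75.21 = 2.977.

2.98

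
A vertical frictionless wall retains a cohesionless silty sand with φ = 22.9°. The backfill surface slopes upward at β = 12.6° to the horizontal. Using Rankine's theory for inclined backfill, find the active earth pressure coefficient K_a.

K_a = cos β · (cos β − √(cos²β − cos²φ)) / (cos β + √(cos²β − cos²φ)).
cos β = 0.9759, cos φ = 0.9212, √(cos²β − cos²φ) = 0.3222.
K_a = 0.9759 × (0.9759 − 0.3222)/(0.9759 + 0.3222) = 0.4914.

0.491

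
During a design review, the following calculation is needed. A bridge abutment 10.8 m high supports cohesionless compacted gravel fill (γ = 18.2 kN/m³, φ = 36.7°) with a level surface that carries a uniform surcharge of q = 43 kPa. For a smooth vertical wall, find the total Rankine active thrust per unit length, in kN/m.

384 kN/m

K_a = tan²(45° − φ/2) = 0.2519.
Soil triangle: ½ K_a γ H² = 0.5×0.2519×18.2×10.8² = 267.3 kN/m.
Surcharge rectangle: K_a q H = 0.2519×43×10.8 = 117.0 kN/m.
Total = 267.3 + 117.0 = 384.3 kN/m.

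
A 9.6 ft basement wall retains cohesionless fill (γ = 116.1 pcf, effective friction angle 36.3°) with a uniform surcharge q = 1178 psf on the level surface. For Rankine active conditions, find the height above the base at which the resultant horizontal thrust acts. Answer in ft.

4.29 ft

K_a = 0.2563.
Triangular part P₁ = ½K_aγH² = 1371 at H/3 = 3.200 ft; rectangular part P₂ = K_a q H = 2898 at H/2 = 4.800 ft.
ȳ = (P₁·3.200 + P₂·4.800)/(P₁+P₂) = 4.286 ft.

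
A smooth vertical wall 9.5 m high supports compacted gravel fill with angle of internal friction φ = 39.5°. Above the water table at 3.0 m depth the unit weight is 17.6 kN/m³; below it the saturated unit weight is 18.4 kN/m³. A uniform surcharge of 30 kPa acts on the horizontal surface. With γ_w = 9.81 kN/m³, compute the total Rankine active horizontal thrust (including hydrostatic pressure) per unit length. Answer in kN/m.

405 kN/m

K_a = tan²(45° − φ/2) = 0.2224.
γ' = 18.4 − 9.81 = 8.590 kN/m³. h₂ = H − d_w = 6.5 m.
σ'_h: at surface K_a·q = 6.673; at WT K_a(q+γd_w) = 18.42; at base K_a(q+γd_w+γ'h₂) = 30.84 kPa.
P₁ = ½(6.673+18.42)×3.0 = 37.64; P₂ = ½(18.42+30.84)×6.5 = 160.1; P_w = ½γ_w h₂² = 207.2.
Total = 37.64+160.1+207.2 = 405.0 kN/m.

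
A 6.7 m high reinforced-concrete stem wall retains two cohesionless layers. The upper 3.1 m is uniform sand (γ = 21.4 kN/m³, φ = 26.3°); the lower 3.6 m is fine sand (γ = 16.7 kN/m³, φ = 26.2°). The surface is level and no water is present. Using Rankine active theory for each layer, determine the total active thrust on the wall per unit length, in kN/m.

174 kN/m

K_a1 = tan²(45°−26.3°/2) = 0.3859; K_a2 = tan²(45°−26.2°/2) = 0.3874.
Layer 1: σ at base = K_a1 γ₁ h₁ = 25.60 kPa; P₁ = ½×25.60×3.1 = 39.68.
Layer 2: σ_v at top = γ₁h₁ = 66.34; σ_h top = K_a2×66.34 = 25.70; σ_h base = K_a2×(66.34+16.7×3.6) = 49.00.
P₂ = ½(25.70+49.00)×3.6 = 134.5. Total P_a = 39.68+134.5 = 174.1 kN/m.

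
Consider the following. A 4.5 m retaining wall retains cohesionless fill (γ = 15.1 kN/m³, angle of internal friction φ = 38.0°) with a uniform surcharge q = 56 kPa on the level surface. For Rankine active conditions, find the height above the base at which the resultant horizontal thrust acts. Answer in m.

K_a = 0.2379.
Triangular part P₁ = ½K_aγH² = 36.37 at H/3 = 1.500 m; rectangular part P₂ = K_a q H = 59.95 at H/2 = 2.250 m.
ȳ = (P₁·1.500 + P₂·2.250)/(P₁+P₂) = 1.967 m.

1.97 m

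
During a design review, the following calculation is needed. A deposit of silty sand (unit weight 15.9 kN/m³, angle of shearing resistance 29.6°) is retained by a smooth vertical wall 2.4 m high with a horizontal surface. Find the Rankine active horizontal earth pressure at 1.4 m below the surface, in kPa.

K_a = (1 − sin φ)/(1 + sin φ) = 0.3387.
σ_h = K_a γ z = 0.3387 × 15.9 × 1.4 = 7.540 kPa.

7.54 kPa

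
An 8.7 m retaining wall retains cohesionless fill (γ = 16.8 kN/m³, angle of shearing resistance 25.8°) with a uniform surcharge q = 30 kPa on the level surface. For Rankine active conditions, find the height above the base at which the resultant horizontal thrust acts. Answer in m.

K_a = 0.3935.
Triangular part P₁ = ½K_aγH² = 250.2 at H/3 = 2.900 m; rectangular part P₂ = K_a q H = 102.7 at H/2 = 4.350 m.
ȳ = (P₁·2.900 + P₂·4.350)/(P₁+P₂) = 3.322 m.

3.32 m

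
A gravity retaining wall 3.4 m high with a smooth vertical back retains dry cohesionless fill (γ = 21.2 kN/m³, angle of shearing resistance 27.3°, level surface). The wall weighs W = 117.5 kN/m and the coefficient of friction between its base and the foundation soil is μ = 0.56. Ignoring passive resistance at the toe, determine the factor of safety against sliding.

K_a = tan²(45° − 27.3°/2) = 0.3711.
P_a = ½K_aγH² = 0.5×0.3711×21.2×3.4² = 45.48 kN/m, acting at H/3 = 1.133 m above the base.
FS_sliding = μW / P_a = 0.56×117.5 / 45.48 = 1.447.

1.45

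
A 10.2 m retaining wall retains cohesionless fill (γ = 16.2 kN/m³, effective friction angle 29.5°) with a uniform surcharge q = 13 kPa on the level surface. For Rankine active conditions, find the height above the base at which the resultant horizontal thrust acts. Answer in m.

3.63 m

K_a = 0.3401.
Triangular part P₁ = ½K_aγH² = 286.6 at H/3 = 3.400 m; rectangular part P₂ = K_a q H = 45.10 at H/2 = 5.100 m.
ȳ = (P₁·3.400 + P₂·5.100)/(P₁+P₂) = 3.631 m.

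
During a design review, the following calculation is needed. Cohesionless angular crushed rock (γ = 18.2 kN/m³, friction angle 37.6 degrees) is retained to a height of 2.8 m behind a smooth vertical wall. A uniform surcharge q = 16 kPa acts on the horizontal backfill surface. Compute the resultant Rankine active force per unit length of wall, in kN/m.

K_a = tan²(45° − φ/2) = 0.2421.
Soil triangle: ½ K_a γ H² = 0.5×0.2421×18.2×2.8² = 17.27 kN/m.
Surcharge rectangle: K_a q H = 0.2421×16×2.8 = 10.85 kN/m.
Total = 17.27 + 10.85 = 28.12 kN/m.

28.1 kN/m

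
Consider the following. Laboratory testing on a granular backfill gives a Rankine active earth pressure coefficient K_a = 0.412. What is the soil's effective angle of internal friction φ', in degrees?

K_a = tan²(45° − φ/2) ⇒ 45° − φ/2 = arctan(√0.412) = 32.70°.
φ = 2(45° − 32.70°) = 24.61°.

24.6°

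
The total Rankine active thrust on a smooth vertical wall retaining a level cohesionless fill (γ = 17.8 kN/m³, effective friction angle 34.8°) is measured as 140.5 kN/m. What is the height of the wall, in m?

K_a = 0.2733. P_a = ½ K_a γ H² ⇒ H = √(2P_a/(K_a γ)).
H = √(2×140.5/(0.2733×17.8)) = 7.600 m.

7.60 m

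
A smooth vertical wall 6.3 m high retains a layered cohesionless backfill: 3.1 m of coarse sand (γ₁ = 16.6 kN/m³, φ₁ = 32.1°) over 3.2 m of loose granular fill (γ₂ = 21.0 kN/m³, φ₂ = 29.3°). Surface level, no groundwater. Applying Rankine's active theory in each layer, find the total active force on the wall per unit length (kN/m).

K_a1 = tan²(45°−32.1°/2) = 0.3060; K_a2 = tan²(45°−29.3°/2) = 0.3428.
Layer 1: σ at base = K_a1 γ₁ h₁ = 15.75 kPa; P₁ = ½×15.75×3.1 = 24.41.
Layer 2: σ_v at top = γ₁h₁ = 51.46; σ_h top = K_a2×51.46 = 17.64; σ_h base = K_a2×(51.46+21.0×3.2) = 40.68.
P₂ = ½(17.64+40.68)×3.2 = 93.32. Total P_a = 24.41+93.32 = 117.7 kN/m.

118 kN/m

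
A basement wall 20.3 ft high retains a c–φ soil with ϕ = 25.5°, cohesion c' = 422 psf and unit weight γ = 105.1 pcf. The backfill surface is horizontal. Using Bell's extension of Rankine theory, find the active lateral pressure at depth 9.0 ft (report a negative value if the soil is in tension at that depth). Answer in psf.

K_a = (1 − sin φ)/(1 + sin φ) = 0.3981.
σ_a = K_a γ z − 2c√K_a = 0.3981×105.1×9.0 − 2×422×0.6310 = -156.0 psf.

-156 psf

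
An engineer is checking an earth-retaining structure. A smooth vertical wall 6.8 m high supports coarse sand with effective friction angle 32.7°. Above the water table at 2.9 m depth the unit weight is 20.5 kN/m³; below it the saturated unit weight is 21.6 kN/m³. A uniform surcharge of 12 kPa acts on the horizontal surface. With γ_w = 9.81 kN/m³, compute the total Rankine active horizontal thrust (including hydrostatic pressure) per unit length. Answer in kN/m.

K_a = tan²(45° − φ/2) = 0.2985.
γ' = 21.6 − 9.81 = 11.79 kN/m³. h₂ = H − d_w = 3.9 m.
σ'_h: at surface K_a·q = 3.582; at WT K_a(q+γd_w) = 21.33; at base K_a(q+γd_w+γ'h₂) = 35.05 kPa.
P₁ = ½(3.582+21.33)×2.9 = 36.12; P₂ = ½(21.33+35.05)×3.9 = 109.9; P_w = ½γ_w h₂² = 74.61.
Total = 36.12+109.9+74.61 = 220.7 kN/m.

221 kN/m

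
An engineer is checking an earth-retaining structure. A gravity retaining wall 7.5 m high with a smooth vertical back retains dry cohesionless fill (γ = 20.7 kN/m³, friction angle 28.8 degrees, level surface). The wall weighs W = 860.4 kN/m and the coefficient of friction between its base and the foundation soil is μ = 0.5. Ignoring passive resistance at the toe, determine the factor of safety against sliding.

2.11

K_a = tan²(45° − 28.8°/2) = 0.3498.
P_a = ½K_aγH² = 0.5×0.3498×20.7×7.5² = 203.6 kN/m, acting at H/3 = 2.500 m above the base.
FS_sliding = μW / P_a = 0.5×860.4 / 203.6 = 2.113.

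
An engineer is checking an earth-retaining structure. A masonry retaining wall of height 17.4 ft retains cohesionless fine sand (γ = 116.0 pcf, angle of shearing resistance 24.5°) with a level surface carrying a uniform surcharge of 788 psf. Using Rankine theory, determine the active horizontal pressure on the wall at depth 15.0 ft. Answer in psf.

1050 psf

K_a = (1 − sin φ)/(1 + sin φ) = 0.4137.
σ_v = γz + q = 116.0 × 15.0 + 788 = 2528 psf.
σ_h = K_a σ_v = 0.4137 × 2528 = 1046 psf.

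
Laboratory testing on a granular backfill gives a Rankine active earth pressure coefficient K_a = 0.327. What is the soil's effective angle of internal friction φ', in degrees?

K_a = tan²(45° − φ/2) ⇒ 45° − φ/2 = arctan(√0.327) = 29.76°.
φ = 2(45° − 29.76°) = 30.47°.

30.5°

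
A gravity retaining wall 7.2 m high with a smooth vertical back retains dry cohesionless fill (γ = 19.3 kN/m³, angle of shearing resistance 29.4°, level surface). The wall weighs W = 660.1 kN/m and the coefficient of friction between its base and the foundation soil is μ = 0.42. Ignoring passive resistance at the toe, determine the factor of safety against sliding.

1.62

K_a = tan²(45° − 29.4°/2) = 0.3415.
P_a = ½K_aγH² = 0.5×0.3415×19.3×7.2² = 170.8 kN/m, acting at H/3 = 2.400 m above the base.
FS_sliding = μW / P_a = 0.42×660.1 / 170.8 = 1.623.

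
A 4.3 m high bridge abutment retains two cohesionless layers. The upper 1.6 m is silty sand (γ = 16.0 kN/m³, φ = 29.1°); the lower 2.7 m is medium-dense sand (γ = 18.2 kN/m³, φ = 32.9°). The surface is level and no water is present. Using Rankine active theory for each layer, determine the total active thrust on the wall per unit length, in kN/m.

47.2 kN/m

K_a1 = tan²(45°−29.1°/2) = 0.3456; K_a2 = tan²(45°−32.9°/2) = 0.2960.
Layer 1: σ at base = K_a1 γ₁ h₁ = 8.847 kPa; P₁ = ½×8.847×1.6 = 7.078.
Layer 2: σ_v at top = γ₁h₁ = 25.60; σ_h top = K_a2×25.60 = 7.578; σ_h base = K_a2×(25.60+18.2×2.7) = 22.13.
P₂ = ½(7.578+22.13)×2.7 = 40.10. Total P_a = 7.078+40.10 = 47.18 kN/m.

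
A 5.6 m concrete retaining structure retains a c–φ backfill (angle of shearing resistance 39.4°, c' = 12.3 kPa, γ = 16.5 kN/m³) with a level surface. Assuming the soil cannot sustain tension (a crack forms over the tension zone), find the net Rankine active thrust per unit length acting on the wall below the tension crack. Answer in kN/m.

K_a = 0.2234; √K_a = 0.4727.
Tension-crack depth z_c = 2c/(γ√K_a) = 2×12.3/(16.5×0.4727) = 3.154 m.
σ_a at base = K_a γ H − 2c√K_a = 0.2234×16.5×5.6 − 2×12.3×0.4727 = 9.018 kPa.
P_a = ½ × 9.018 × (H − z_c) = 0.5×9.018×2.446 = 11.03 kN/m.

11.0 kN/m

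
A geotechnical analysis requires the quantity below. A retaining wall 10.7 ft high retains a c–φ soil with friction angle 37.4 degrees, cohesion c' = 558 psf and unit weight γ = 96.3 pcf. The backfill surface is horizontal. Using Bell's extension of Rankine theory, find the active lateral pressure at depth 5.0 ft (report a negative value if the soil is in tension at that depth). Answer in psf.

K_a = (1 − sin φ)/(1 + sin φ) = 0.2443.
σ_a = K_a γ z − 2c√K_a = 0.2443×96.3×5.0 − 2×558×0.4942 = -433.9 psf.

-434 psf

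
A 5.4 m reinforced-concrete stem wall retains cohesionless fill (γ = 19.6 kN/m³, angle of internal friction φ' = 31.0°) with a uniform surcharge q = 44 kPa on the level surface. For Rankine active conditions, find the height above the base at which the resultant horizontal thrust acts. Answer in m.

2.21 m

K_a = 0.3201.
Triangular part P₁ = ½K_aγH² = 91.47 at H/3 = 1.800 m; rectangular part P₂ = K_a q H = 76.06 at H/2 = 2.700 m.
ȳ = (P₁·1.800 + P₂·2.700)/(P₁+P₂) = 2.209 m.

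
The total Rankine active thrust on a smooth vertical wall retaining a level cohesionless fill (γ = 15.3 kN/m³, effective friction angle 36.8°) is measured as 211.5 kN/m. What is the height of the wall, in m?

10.5 m

K_a = 0.2508. P_a = ½ K_a γ H² ⇒ H = √(2P_a/(K_a γ)).
H = √(2×211.5/(0.2508×15.3)) = 10.50 m.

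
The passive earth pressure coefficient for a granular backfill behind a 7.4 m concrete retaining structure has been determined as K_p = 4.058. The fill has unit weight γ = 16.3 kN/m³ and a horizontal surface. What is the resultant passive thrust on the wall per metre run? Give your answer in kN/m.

1810 kN/m

P = ½ K_p γ H² = 0.5 × 4.058 × 16.3 × 7.4² = 1811 kN/m.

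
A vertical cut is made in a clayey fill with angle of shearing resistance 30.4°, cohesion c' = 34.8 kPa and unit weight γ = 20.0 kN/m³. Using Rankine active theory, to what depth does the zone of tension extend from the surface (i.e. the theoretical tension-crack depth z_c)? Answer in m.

K_a = tan²(45° − 30.4°/2) = 0.3280; √K_a = 0.5727.
The active pressure is zero where K_a γ z = 2c√K_a, so z_c = 2c/(γ√K_a) = 2×34.8/(20.0×0.5727) = 6.076 m.

6.08 m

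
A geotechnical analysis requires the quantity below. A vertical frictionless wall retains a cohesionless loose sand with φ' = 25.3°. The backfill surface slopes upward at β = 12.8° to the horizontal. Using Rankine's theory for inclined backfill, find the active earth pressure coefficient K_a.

K_a = cos β · (cos β − √(cos²β − cos²φ)) / (cos β + √(cos²β − cos²φ)).
cos β = 0.9751, cos φ = 0.9041, √(cos²β − cos²φ) = 0.3654.
K_a = 0.9751 × (0.9751 − 0.3654)/(0.9751 + 0.3654) = 0.4435.

0.443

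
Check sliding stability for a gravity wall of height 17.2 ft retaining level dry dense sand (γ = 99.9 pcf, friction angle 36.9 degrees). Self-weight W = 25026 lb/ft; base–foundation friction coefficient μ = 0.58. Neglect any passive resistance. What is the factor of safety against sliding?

K_a = tan²(45° − 36.9°/2) = 0.2497.
P_a = ½K_aγH² = 0.5×0.2497×99.9×17.2² = 3689 lb/ft, acting at H/3 = 5.733 ft above the base.
FS_sliding = μW / P_a = 0.58×25026 / 3689 = 3.934.

3.93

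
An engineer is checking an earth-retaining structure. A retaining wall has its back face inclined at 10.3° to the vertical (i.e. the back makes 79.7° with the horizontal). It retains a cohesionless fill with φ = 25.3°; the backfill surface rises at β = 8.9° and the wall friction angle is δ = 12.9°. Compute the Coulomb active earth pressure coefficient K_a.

K_a = sin²(α+φ) / [sin²α · sin(α−δ) · (1 + √{sin(φ+δ)sin(φ−β) / (sin(α−δ)sin(α+β))})²].
With α = 79.7°, φ = 25.3°, δ = 12.9°, β = 8.9°: K_a = 0.5086.

0.509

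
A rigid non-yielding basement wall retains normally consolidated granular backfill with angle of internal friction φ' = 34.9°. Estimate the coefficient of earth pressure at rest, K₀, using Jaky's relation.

0.428

K₀ = 1 − sin φ' = 1 − sin 34.9° = 0.4279.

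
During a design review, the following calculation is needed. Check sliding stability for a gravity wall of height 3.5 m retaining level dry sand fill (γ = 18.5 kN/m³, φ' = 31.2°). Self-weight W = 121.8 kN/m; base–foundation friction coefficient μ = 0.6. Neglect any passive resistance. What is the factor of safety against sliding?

K_a = tan²(45° − 31.2°/2) = 0.3175.
P_a = ½K_aγH² = 0.5×0.3175×18.5×3.5² = 35.98 kN/m, acting at H/3 = 1.167 m above the base.
FS_sliding = μW / P_a = 0.6×121.8 / 35.98 = 2.031.

2.03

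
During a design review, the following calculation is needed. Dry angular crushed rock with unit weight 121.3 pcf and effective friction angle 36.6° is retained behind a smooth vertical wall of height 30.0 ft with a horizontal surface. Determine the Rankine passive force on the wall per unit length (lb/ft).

216000 lb/ft

K_p = tan²(45° + φ/2) = 3.953.
P_p = ½ K_p γ H² = 0.5 × 3.953 × 121.3 × 30.0² = 215800 lb/ft.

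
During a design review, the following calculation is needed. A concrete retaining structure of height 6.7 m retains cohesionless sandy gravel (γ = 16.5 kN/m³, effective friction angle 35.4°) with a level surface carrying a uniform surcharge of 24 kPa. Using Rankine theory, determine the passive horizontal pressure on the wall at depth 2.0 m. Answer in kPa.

214 kPa

K_p = (1 + sin φ)/(1 − sin φ) = 3.754.
σ_v = γz + q = 16.5 × 2.0 + 24 = 57.00 kPa.
σ_h = K_p σ_v = 3.754 × 57.00 = 214.0 kPa.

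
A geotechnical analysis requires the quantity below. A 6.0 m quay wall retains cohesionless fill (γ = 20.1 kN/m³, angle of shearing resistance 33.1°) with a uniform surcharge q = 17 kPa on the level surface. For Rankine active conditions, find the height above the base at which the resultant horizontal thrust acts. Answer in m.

K_a = 0.2936.
Triangular part P₁ = ½K_aγH² = 106.2 at H/3 = 2.000 m; rectangular part P₂ = K_a q H = 29.94 at H/2 = 3.000 m.
ȳ = (P₁·2.000 + P₂·3.000)/(P₁+P₂) = 2.220 m.

2.22 m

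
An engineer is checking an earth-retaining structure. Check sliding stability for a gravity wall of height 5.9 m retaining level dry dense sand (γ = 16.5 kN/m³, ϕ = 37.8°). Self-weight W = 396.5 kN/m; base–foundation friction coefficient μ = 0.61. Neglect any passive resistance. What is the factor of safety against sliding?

K_a = tan²(45° − 37.8°/2) = 0.2400.
P_a = ½K_aγH² = 0.5×0.2400×16.5×5.9² = 68.92 kN/m, acting at H/3 = 1.967 m above the base.
FS_sliding = μW / P_a = 0.61×396.5 / 68.92 = 3.509.

3.51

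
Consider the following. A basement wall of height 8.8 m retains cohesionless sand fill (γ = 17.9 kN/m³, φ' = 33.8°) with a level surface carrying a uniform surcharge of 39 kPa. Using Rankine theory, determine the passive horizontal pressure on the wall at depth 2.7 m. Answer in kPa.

K_p = (1 + sin φ)/(1 − sin φ) = 3.508.
σ_v = γz + q = 17.9 × 2.7 + 39 = 87.33 kPa.
σ_h = K_p σ_v = 3.508 × 87.33 = 306.3 kPa.

306 kPa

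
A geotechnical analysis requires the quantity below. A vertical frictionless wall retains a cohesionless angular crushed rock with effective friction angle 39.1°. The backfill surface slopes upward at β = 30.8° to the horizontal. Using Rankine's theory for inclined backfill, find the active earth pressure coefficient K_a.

K_a = cos β · (cos β − √(cos²β − cos²φ)) / (cos β + √(cos²β − cos²φ)).
cos β = 0.8590, cos φ = 0.7760, √(cos²β − cos²φ) = 0.3682.
K_a = 0.8590 × (0.8590 − 0.3682)/(0.8590 + 0.3682) = 0.3435.

0.344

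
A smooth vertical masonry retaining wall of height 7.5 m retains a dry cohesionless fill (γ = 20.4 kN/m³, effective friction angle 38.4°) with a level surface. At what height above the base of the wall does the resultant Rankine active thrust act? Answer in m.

K_a = 0.2337.
The pressure distribution is triangular, so the resultant acts at H/3 above the base = 7.5/3 = 2.500 m.

2.50 m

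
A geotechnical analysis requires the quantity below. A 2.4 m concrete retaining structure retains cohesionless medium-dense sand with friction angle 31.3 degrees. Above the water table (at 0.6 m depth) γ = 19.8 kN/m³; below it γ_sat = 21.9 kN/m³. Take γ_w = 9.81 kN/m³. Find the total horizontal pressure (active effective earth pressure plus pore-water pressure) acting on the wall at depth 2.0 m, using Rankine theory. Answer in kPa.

22.8 kPa

K_a = (1 − sin φ)/(1 + sin φ) = 0.3162.
γ' = 21.9 − 9.81 = 12.09 kN/m³.
Effective vertical stress at 2.0 m: σ'_v = 19.8×0.6 + 12.09×1.40 = 28.81 kPa.
σ'_h = K_a σ'_v = 0.3162 × 28.81 = 9.109 kPa; u = γ_w × 1.40 = 13.73 kPa.
Total σ_h = 9.109 + 13.73 = 22.84 kPa.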